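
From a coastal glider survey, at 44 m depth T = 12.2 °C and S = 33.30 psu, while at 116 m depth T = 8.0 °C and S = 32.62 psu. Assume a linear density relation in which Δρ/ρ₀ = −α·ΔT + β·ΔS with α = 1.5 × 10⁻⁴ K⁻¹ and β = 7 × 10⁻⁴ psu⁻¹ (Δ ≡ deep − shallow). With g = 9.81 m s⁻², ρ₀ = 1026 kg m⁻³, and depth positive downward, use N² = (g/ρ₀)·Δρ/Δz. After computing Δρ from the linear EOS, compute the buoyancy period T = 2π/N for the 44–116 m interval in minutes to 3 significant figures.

ΔT = -4.2 K, ΔS = -0.68 psu (deep − shallow).
Δρ/ρ₀ = −αΔT + βΔS = 6.30 × 10⁻⁴ − 4.76 × 10⁻⁴ = 1.54 × 10⁻⁴, so Δρ ≈ 0.1580 kg m⁻³.
N² = (g/ρ₀)·Δρ/Δz = g·(Δρ/ρ₀)/Δz = 9.81 × 1.54 × 10⁻⁴ / 72 = 2.0982 × 10⁻⁵ s⁻².
N = √(2.0982 × 10⁻⁵) = 4.5806 × 10⁻³ rad s⁻¹ → T = 2π/N = 1.3717 × 10³ s = 22.862 min ≈ 22.9 min.

22.9 min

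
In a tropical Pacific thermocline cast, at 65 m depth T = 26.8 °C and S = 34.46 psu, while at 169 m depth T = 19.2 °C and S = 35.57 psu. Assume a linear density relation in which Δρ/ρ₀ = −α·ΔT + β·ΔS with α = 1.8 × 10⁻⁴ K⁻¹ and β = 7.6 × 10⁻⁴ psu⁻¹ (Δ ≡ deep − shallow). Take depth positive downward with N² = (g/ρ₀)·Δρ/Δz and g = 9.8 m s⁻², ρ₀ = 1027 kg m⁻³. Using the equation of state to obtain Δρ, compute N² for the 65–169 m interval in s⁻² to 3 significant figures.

ΔT = -7.6 K, ΔS = +1.11 psu (deep − shallow).
Δρ/ρ₀ = −αΔT + βΔS = 1.368 × 10⁻³ + 8.436 × 10⁻⁴ = 2.2116 × 10⁻³, so Δρ ≈ 2.271 kg m⁻³.
N² = (g/ρ₀)·Δρ/Δz = g·(Δρ/ρ₀)/Δz = 9.8 × 2.2116 × 10⁻³ / 104 = 2.0840 × 10⁻⁴ s⁻² ≈ 2.08 × 10⁻⁴ s⁻².

2.08 × 10⁻⁴ s⁻²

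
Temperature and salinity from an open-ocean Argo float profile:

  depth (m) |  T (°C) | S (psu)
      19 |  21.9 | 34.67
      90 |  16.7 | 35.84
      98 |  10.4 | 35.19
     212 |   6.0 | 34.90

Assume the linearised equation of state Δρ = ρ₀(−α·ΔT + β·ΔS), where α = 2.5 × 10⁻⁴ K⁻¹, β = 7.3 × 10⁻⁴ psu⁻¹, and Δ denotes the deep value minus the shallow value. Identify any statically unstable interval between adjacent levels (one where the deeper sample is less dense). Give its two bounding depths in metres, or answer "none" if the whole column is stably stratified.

Evaluate Δρ/ρ₀ = −αΔT + βΔS across each adjacent pair:
  19–90 m: −αΔT+βΔS = −(2.5 × 10⁻⁴)(-5.2)+(7.3 × 10⁻⁴)(+1.17) = 2.2 × 10⁻³ → stable
  90–98 m: −αΔT+βΔS = −(2.5 × 10⁻⁴)(-6.3)+(7.3 × 10⁻⁴)(-0.65) = 1.1 × 10⁻³ → stable
  98–212 m: −αΔT+βΔS = −(2.5 × 10⁻⁴)(-4.4)+(7.3 × 10⁻⁴)(-0.29) = 8.9 × 10⁻⁴ → stable
Every interval has Δρ > 0: the column is stably stratified throughout.

none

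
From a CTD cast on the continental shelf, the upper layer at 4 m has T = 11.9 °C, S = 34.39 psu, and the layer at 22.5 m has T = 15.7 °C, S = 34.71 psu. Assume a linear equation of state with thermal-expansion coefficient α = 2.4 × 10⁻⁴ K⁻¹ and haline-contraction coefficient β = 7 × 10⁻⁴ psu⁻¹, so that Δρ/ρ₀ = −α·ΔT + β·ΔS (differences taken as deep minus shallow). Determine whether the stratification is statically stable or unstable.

unstable

ΔT = 15.7 − 11.9 = +3.8 K and ΔS = 34.71 − 34.39 = +0.32 psu (deep − shallow).
−αΔT = -9.12 × 10⁻⁴; βΔS = 2.24 × 10⁻⁴; sum Δρ/ρ₀ = -6.88 × 10⁻⁴.
Δρ/ρ₀ < 0, so Δρ < 0: deeper water is lighter → statically unstable; the column would overturn.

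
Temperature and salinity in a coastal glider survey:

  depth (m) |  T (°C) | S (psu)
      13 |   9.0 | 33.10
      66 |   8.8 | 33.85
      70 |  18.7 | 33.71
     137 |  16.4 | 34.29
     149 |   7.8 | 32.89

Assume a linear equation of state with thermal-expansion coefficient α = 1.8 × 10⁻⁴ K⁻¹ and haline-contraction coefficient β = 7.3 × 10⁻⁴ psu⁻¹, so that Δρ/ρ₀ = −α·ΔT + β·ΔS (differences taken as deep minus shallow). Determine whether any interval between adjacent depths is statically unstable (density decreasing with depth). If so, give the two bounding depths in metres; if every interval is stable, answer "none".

Evaluate Δρ/ρ₀ = −αΔT + βΔS across each adjacent pair:
  13–66 m: −αΔT+βΔS = −(1.8 × 10⁻⁴)(-0.2)+(7.3 × 10⁻⁴)(+0.75) = 5.8 × 10⁻⁴ → stable
  66–70 m: −αΔT+βΔS = −(1.8 × 10⁻⁴)(+9.9)+(7.3 × 10⁻⁴)(-0.14) = -1.9 × 10⁻³ → UNSTABLE
  70–137 m: −αΔT+βΔS = −(1.8 × 10⁻⁴)(-2.3)+(7.3 × 10⁻⁴)(+0.58) = 8.4 × 10⁻⁴ → stable
  137–149 m: −αΔT+βΔS = −(1.8 × 10⁻⁴)(-8.6)+(7.3 × 10⁻⁴)(-1.40) = 5.3 × 10⁻⁴ → stable
The 66–70 m interval has Δρ < 0: lighter water underlies denser water.

66–70 m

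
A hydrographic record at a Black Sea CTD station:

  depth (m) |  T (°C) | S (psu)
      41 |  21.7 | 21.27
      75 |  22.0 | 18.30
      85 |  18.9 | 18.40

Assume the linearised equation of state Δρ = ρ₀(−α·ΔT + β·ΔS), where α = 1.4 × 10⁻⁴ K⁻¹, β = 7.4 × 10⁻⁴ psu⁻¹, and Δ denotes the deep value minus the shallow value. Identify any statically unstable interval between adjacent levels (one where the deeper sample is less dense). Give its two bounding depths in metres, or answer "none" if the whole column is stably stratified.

Evaluate Δρ/ρ₀ = −αΔT + βΔS across each adjacent pair:
  41–75 m: −αΔT+βΔS = −(1.4 × 10⁻⁴)(+0.3)+(7.4 × 10⁻⁴)(-2.97) = -2.2 × 10⁻³ → UNSTABLE
  75–85 m: −αΔT+βΔS = −(1.4 × 10⁻⁴)(-3.1)+(7.4 × 10⁻⁴)(+0.10) = 5.1 × 10⁻⁴ → stable
The 41–75 m interval has Δρ < 0: lighter water underlies denser water.

41–75 m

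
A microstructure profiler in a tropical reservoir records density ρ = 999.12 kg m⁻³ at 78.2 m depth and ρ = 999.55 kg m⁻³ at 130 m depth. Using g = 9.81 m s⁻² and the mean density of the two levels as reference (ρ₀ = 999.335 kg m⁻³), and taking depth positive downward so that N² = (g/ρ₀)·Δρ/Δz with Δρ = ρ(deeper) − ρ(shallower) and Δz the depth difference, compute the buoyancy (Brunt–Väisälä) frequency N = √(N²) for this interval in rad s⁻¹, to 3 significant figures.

Δρ = 999.55 − 999.12 = 0.43 kg m⁻³ over Δz = 130 − 78.2 = 51.8 m.
N² = (9.81/999.335) × (0.43/51.8) = 8.1489 × 10⁻⁵ s⁻².
N = √(8.1489 × 10⁻⁵) = 9.0271 × 10⁻³ rad s⁻¹ ≈ 9.03 × 10⁻³ rad s⁻¹.

9.03 × 10⁻³ rad s⁻¹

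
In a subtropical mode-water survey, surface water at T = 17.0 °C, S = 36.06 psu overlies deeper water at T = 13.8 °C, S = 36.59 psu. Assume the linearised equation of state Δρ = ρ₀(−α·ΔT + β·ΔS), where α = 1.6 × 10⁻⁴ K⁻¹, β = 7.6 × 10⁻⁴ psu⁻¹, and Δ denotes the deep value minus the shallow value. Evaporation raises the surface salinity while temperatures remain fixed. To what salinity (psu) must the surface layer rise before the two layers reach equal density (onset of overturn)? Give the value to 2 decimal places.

Neutral buoyancy requires −α(T_deep − T_surf) + β(S_deep − S_surf′) = 0.
S_surf′ = S_deep − (α/β)·ΔT = 36.59 − (1.6 × 10⁻⁴/7.6 × 10⁻⁴)·(-3.2) = 37.2637 psu.
Increase required: 37.2637 − 36.06 = 1.2037 psu.

37.26 psu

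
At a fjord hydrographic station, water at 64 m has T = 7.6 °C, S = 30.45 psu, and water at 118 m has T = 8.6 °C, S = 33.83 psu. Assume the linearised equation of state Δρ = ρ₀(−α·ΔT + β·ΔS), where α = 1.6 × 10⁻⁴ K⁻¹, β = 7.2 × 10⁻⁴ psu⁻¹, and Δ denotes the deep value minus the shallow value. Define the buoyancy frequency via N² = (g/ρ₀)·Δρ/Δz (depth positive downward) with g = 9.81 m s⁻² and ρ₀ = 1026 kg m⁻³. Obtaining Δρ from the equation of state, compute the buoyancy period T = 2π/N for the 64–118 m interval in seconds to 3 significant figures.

ΔT = +1.0 K, ΔS = +3.38 psu (deep − shallow).
Δρ/ρ₀ = −αΔT + βΔS = -1.60 × 10⁻⁴ + 2.4336 × 10⁻³ = 2.2736 × 10⁻³, so Δρ ≈ 2.333 kg m⁻³.
N² = (g/ρ₀)·Δρ/Δz = g·(Δρ/ρ₀)/Δz = 9.81 × 2.2736 × 10⁻³ / 54 = 4.1304 × 10⁻⁴ s⁻².
N = √(4.1304 × 10⁻⁴) = 0.020323 rad s⁻¹ → T = 2π/N = 309.17 s ≈ 309 s.

309 s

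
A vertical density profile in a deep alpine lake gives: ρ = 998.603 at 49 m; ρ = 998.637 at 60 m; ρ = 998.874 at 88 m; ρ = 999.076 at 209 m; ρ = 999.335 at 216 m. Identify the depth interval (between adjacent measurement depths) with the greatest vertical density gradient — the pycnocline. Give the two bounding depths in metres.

209–216 m

Compute the density gradient over each adjacent pair:
  49–60 m: Δρ/Δz = 0.034/11 = 3.1 × 10⁻³ kg m⁻⁴
  60–88 m: Δρ/Δz = 0.237/28 = 8.5 × 10⁻³ kg m⁻⁴
  88–209 m: Δρ/Δz = 0.202/121 = 1.7 × 10⁻³ kg m⁻⁴
  209–216 m: Δρ/Δz = 0.259/7 = 0.037 kg m⁻⁴
The largest gradient is in the 209–216 m interval — the pycnocline.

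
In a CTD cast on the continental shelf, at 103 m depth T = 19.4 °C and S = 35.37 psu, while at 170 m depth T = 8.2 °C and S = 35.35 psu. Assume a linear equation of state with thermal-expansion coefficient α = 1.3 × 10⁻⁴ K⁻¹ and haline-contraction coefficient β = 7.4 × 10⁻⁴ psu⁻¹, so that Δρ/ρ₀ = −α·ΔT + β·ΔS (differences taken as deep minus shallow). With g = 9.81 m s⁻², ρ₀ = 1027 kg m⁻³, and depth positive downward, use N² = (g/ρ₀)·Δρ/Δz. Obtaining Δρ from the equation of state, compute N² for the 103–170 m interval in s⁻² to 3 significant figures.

ΔT = -11.2 K, ΔS = -0.02 psu (deep − shallow).
Δρ/ρ₀ = −αΔT + βΔS = 1.456 × 10⁻³ − 1.48 × 10⁻⁵ = 1.4412 × 10⁻³, so Δρ ≈ 1.480 kg m⁻³.
N² = (g/ρ₀)·Δρ/Δz = g·(Δρ/ρ₀)/Δz = 9.81 × 1.4412 × 10⁻³ / 67 = 2.1102 × 10⁻⁴ s⁻² ≈ 2.11 × 10⁻⁴ s⁻².

2.11 × 10⁻⁴ s⁻²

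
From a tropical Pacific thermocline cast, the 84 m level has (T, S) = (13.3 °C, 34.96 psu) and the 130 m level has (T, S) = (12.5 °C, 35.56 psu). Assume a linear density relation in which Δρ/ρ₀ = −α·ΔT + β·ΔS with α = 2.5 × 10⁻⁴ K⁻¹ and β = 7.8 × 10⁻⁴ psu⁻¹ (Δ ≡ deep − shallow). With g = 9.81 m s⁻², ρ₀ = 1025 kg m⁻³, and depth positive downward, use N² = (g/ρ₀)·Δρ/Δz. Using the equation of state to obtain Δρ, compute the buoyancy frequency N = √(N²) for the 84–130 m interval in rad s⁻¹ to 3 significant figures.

ΔT = -0.8 K, ΔS = +0.60 psu (deep − shallow).
Δρ/ρ₀ = −αΔT + βΔS = 2.00 × 10⁻⁴ + 4.68 × 10⁻⁴ = 6.68 × 10⁻⁴, so Δρ ≈ 0.6847 kg m⁻³.
N² = (g/ρ₀)·Δρ/Δz = g·(Δρ/ρ₀)/Δz = 9.81 × 6.68 × 10⁻⁴ / 46 = 1.4246 × 10⁻⁴ s⁻².
N = √(1.4246 × 10⁻⁴) = 0.011936 rad s⁻¹ ≈ 0.0119 rad s⁻¹.

0.0119 rad s⁻¹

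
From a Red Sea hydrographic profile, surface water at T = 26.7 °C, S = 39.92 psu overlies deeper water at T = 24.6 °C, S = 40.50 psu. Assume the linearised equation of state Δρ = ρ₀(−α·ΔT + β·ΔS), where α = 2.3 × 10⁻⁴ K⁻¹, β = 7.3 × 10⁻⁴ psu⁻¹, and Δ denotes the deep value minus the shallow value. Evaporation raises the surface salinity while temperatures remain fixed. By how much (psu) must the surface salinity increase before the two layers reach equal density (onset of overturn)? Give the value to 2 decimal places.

Neutral buoyancy requires −α(T_deep − T_surf) + β(S_deep − S_surf′) = 0.
S_surf′ = S_deep − (α/β)·ΔT = 40.50 − (2.3 × 10⁻⁴/7.3 × 10⁻⁴)·(-2.1) = 41.1616 psu.
Increase required: 41.1616 − 39.92 = 1.2416 psu.

1.24 psu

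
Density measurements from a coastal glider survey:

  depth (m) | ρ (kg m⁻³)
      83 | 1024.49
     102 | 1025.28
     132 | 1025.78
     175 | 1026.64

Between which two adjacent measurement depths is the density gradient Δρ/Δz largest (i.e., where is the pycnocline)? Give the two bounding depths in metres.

83–102 m

Compute the density gradient over each adjacent pair:
  83–102 m: Δρ/Δz = 0.79/19 = 0.042 kg m⁻⁴
  102–132 m: Δρ/Δz = 0.50/30 = 0.017 kg m⁻⁴
  132–175 m: Δρ/Δz = 0.86/43 = 0.020 kg m⁻⁴
The largest gradient is in the 83–102 m interval — the pycnocline.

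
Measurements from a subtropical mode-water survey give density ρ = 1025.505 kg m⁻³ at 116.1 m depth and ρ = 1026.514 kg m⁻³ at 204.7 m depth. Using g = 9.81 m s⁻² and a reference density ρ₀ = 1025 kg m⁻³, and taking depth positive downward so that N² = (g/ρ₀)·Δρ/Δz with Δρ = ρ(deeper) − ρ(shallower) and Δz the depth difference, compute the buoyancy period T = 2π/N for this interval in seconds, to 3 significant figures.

602 s

Δρ = 1026.514 − 1025.505 = 1.009 kg m⁻³ over Δz = 204.7 − 116.1 = 88.6 m.
N² = (9.81/1025) × (1.009/88.6) = 1.0899 × 10⁻⁴ s⁻².
N = √(1.0899 × 10⁻⁴) = 0.010440 rad s⁻¹, so T = 2π/N = 601.84 s ≈ 602 s.
N² > 0, so the interval is statically stable.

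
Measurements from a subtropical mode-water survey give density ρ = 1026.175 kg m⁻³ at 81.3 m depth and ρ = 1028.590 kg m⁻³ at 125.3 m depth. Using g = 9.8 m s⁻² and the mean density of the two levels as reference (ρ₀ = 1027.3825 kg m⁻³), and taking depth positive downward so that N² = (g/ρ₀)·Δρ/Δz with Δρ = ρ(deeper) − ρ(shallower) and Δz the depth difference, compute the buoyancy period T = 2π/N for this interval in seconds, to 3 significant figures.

Δρ = 1028.590 − 1026.175 = 2.415 kg m⁻³ over Δz = 125.3 − 81.3 = 44 m.
N² = (9.8/1027.3825) × (2.415/44) = 5.2355 × 10⁻⁴ s⁻².
N = √(5.2355 × 10⁻⁴) = 0.022881 rad s⁻¹, so T = 2π/N = 274.60 s ≈ 275 s.

275 s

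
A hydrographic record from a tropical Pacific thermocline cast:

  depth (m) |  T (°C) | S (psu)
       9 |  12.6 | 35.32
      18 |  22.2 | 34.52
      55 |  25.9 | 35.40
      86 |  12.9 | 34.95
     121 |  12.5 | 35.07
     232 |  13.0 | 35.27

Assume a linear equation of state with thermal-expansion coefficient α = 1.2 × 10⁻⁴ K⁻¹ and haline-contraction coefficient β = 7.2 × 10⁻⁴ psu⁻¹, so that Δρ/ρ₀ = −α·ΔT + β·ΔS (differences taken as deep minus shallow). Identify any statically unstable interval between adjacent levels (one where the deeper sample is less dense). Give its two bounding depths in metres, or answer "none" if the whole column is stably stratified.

9–18 m

Evaluate Δρ/ρ₀ = −αΔT + βΔS across each adjacent pair:
  9–18 m: −αΔT+βΔS = −(1.2 × 10⁻⁴)(+9.6)+(7.2 × 10⁻⁴)(-0.80) = -1.7 × 10⁻³ → UNSTABLE
  18–55 m: −αΔT+βΔS = −(1.2 × 10⁻⁴)(+3.7)+(7.2 × 10⁻⁴)(+0.88) = 1.9 × 10⁻⁴ → stable
  55–86 m: −αΔT+βΔS = −(1.2 × 10⁻⁴)(-13.0)+(7.2 × 10⁻⁴)(-0.45) = 1.2 × 10⁻³ → stable
  86–121 m: −αΔT+βΔS = −(1.2 × 10⁻⁴)(-0.4)+(7.2 × 10⁻⁴)(+0.12) = 1.3 × 10⁻⁴ → stable
  121–232 m: −αΔT+βΔS = −(1.2 × 10⁻⁴)(+0.5)+(7.2 × 10⁻⁴)(+0.20) = 8.4 × 10⁻⁵ → stable
The 9–18 m interval has Δρ < 0: lighter water underlies denser water.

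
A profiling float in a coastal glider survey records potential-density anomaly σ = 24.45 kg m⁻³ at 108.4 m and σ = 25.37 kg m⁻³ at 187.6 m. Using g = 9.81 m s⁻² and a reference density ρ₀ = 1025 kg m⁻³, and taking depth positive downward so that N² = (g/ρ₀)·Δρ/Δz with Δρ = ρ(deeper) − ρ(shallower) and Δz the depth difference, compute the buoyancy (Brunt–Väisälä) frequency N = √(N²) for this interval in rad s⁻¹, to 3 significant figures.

Δρ = 1025.37 − 1024.45 = 0.92 kg m⁻³ over Δz = 187.6 − 108.4 = 79.2 m.
N² = (9.81/1025) × (0.92/79.2) = 1.1118 × 10⁻⁴ s⁻².
N = √(1.1118 × 10⁻⁴) = 0.010544 rad s⁻¹ ≈ 0.0105 rad s⁻¹.

0.0105 rad s⁻¹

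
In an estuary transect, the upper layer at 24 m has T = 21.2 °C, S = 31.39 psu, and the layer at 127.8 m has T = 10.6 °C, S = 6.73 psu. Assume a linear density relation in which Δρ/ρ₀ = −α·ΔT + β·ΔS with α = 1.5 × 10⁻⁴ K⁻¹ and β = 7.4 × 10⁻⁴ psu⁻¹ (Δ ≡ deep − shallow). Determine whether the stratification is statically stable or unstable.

unstable

ΔT = 10.6 − 21.2 = -10.6 K and ΔS = 6.73 − 31.39 = -24.66 psu (deep − shallow).
−αΔT = 1.59 × 10⁻³; βΔS = -0.0182484; sum Δρ/ρ₀ = -0.0166584.
Δρ/ρ₀ < 0, so Δρ < 0: deeper water is lighter → statically unstable; the column would overturn.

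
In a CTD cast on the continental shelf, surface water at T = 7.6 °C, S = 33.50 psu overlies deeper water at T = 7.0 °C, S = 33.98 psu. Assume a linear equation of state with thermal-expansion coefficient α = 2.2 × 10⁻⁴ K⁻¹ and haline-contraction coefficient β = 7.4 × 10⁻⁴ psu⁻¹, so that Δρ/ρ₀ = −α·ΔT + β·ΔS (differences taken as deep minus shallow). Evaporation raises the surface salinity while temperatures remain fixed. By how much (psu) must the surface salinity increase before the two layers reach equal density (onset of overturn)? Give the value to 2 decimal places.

Neutral buoyancy requires −α(T_deep − T_surf) + β(S_deep − S_surf′) = 0.
S_surf′ = S_deep − (α/β)·ΔT = 33.98 − (2.2 × 10⁻⁴/7.4 × 10⁻⁴)·(-0.6) = 34.1584 psu.
Increase required: 34.1584 − 33.50 = 0.6584 psu.

0.66 psu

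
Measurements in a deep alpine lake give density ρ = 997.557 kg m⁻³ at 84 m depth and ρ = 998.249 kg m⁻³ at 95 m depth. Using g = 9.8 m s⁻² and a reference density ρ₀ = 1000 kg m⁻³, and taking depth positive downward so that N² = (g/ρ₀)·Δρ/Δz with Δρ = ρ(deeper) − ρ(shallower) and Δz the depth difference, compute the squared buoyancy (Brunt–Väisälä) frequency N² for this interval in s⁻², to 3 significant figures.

Δρ = 998.249 − 997.557 = 0.692 kg m⁻³ over Δz = 95 − 84 = 11 m.
N² = (9.8/1000) × (0.692/11) = 6.1651 × 10⁻⁴ s⁻² ≈ 6.17 × 10⁻⁴ s⁻².

6.17 × 10⁻⁴ s⁻²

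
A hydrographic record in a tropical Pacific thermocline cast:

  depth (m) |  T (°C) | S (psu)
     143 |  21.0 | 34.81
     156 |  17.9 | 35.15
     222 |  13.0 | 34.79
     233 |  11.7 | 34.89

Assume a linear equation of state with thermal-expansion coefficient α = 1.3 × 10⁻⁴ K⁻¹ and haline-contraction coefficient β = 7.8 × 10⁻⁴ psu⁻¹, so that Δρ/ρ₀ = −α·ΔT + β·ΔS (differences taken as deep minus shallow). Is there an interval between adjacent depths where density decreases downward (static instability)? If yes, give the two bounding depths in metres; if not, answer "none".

Evaluate Δρ/ρ₀ = −αΔT + βΔS across each adjacent pair:
  143–156 m: −αΔT+βΔS = −(1.3 × 10⁻⁴)(-3.1)+(7.8 × 10⁻⁴)(+0.34) = 6.7 × 10⁻⁴ → stable
  156–222 m: −αΔT+βΔS = −(1.3 × 10⁻⁴)(-4.9)+(7.8 × 10⁻⁴)(-0.36) = 3.6 × 10⁻⁴ → stable
  222–233 m: −αΔT+βΔS = −(1.3 × 10⁻⁴)(-1.3)+(7.8 × 10⁻⁴)(+0.10) = 2.5 × 10⁻⁴ → stable
Every interval has Δρ > 0: the column is stably stratified throughout.

none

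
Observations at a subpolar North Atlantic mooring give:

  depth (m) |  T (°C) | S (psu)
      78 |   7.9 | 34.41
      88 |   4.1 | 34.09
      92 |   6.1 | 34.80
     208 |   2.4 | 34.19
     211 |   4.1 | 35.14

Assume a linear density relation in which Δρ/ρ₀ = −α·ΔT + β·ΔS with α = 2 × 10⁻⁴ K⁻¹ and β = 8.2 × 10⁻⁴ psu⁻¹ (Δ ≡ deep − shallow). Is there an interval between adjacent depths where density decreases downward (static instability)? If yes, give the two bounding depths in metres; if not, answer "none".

Evaluate Δρ/ρ₀ = −αΔT + βΔS across each adjacent pair:
  78–88 m: −αΔT+βΔS = −(2 × 10⁻⁴)(-3.8)+(8.2 × 10⁻⁴)(-0.32) = 5.0 × 10⁻⁴ → stable
  88–92 m: −αΔT+βΔS = −(2 × 10⁻⁴)(+2.0)+(8.2 × 10⁻⁴)(+0.71) = 1.8 × 10⁻⁴ → stable
  92–208 m: −αΔT+βΔS = −(2 × 10⁻⁴)(-3.7)+(8.2 × 10⁻⁴)(-0.61) = 2.4 × 10⁻⁴ → stable
  208–211 m: −αΔT+βΔS = −(2 × 10⁻⁴)(+1.7)+(8.2 × 10⁻⁴)(+0.95) = 4.4 × 10⁻⁴ → stable
Every interval has Δρ > 0: the column is stably stratified throughout.

none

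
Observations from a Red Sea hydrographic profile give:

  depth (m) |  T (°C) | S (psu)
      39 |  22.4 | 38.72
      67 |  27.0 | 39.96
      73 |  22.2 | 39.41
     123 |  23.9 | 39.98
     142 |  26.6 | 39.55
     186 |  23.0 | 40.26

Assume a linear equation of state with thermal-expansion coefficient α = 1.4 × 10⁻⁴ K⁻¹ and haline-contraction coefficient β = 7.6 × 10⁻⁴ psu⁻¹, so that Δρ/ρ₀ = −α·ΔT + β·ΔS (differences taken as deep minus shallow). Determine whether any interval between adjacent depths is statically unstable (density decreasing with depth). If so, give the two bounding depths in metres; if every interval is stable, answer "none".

Evaluate Δρ/ρ₀ = −αΔT + βΔS across each adjacent pair:
  39–67 m: −αΔT+βΔS = −(1.4 × 10⁻⁴)(+4.6)+(7.6 × 10⁻⁴)(+1.24) = 3.0 × 10⁻⁴ → stable
  67–73 m: −αΔT+βΔS = −(1.4 × 10⁻⁴)(-4.8)+(7.6 × 10⁻⁴)(-0.55) = 2.5 × 10⁻⁴ → stable
  73–123 m: −αΔT+βΔS = −(1.4 × 10⁻⁴)(+1.7)+(7.6 × 10⁻⁴)(+0.57) = 2.0 × 10⁻⁴ → stable
  123–142 m: −αΔT+βΔS = −(1.4 × 10⁻⁴)(+2.7)+(7.6 × 10⁻⁴)(-0.43) = -7.0 × 10⁻⁴ → UNSTABLE
  142–186 m: −αΔT+βΔS = −(1.4 × 10⁻⁴)(-3.6)+(7.6 × 10⁻⁴)(+0.71) = 1.0 × 10⁻³ → stable
The 123–142 m interval has Δρ < 0: lighter water underlies denser water.

123–142 m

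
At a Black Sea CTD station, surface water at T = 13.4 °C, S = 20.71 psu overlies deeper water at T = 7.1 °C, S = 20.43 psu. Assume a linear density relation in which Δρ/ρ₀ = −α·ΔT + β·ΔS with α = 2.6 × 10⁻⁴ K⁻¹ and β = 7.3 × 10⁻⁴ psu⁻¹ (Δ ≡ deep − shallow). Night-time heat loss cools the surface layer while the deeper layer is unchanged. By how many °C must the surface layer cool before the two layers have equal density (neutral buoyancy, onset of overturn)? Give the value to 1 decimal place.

Neutral buoyancy requires Δρ = 0, i.e. −α(T_deep − T_surf′) + β(S_deep − S_surf) = 0.
T_surf′ = T_deep − (β/α)·ΔS = 7.1 − (7.3 × 10⁻⁴/2.6 × 10⁻⁴)·(-0.28) = 7.886 °C.
Cooling required: 13.4 − (7.886) = 5.514 °C.

5.5 °C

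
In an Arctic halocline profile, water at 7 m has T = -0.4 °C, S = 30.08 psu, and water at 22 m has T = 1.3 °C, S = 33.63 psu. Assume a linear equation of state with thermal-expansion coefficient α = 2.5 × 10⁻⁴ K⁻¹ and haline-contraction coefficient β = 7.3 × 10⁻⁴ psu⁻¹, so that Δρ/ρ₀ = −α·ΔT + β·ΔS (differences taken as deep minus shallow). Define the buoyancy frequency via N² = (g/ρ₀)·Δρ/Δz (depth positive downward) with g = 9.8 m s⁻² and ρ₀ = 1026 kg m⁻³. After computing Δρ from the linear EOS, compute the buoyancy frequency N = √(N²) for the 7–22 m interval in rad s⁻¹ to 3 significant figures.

ΔT = +1.7 K, ΔS = +3.55 psu (deep − shallow).
Δρ/ρ₀ = −αΔT + βΔS = -4.25 × 10⁻⁴ + 2.5915 × 10⁻³ = 2.1665 × 10⁻³, so Δρ ≈ 2.223 kg m⁻³.
N² = (g/ρ₀)·Δρ/Δz = g·(Δρ/ρ₀)/Δz = 9.8 × 2.1665 × 10⁻³ / 15 = 1.4154 × 10⁻³ s⁻².
N = √(1.4154 × 10⁻³) = 0.037622 rad s⁻¹ ≈ 0.0376 rad s⁻¹.

0.0376 rad s⁻¹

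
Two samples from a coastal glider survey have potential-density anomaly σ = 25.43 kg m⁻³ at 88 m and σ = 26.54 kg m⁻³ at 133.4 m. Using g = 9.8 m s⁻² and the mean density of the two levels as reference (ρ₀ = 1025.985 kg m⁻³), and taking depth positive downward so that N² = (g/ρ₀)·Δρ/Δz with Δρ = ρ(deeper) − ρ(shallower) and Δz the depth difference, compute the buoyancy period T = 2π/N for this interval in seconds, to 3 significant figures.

Δρ = 1026.54 − 1025.43 = 1.11 kg m⁻³ over Δz = 133.4 − 88 = 45.4 m.
N² = (9.8/1025.985) × (1.11/45.4) = 2.3354 × 10⁻⁴ s⁻².
N = √(2.3354 × 10⁻⁴) = 0.015282 rad s⁻¹, so T = 2π/N = 411.15 s ≈ 411 s.

411 s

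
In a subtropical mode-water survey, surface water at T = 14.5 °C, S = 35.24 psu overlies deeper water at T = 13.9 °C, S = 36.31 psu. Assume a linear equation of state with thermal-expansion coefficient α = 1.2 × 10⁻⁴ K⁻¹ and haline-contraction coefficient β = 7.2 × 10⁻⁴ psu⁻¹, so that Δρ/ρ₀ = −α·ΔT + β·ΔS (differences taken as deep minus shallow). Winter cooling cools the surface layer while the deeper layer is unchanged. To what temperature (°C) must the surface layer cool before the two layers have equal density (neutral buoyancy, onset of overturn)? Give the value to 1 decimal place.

Neutral buoyancy requires Δρ = 0, i.e. −α(T_deep − T_surf′) + β(S_deep − S_surf) = 0.
T_surf′ = T_deep − (β/α)·ΔS = 13.9 − (7.2 × 10⁻⁴/1.2 × 10⁻⁴)·(+1.07) = 7.480 °C.
Cooling required: 14.5 − (7.480) = 7.020 °C.

7.5 °C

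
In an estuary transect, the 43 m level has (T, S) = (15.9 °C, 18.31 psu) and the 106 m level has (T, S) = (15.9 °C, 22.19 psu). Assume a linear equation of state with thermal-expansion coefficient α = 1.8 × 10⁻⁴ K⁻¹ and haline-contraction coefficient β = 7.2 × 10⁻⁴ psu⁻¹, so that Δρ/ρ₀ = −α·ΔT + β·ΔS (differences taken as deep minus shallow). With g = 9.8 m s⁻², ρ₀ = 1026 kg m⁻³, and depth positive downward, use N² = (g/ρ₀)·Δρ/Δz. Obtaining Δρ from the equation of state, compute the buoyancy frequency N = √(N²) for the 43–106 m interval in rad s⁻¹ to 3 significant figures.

0.0208 rad s⁻¹

ΔT = +0.0 K, ΔS = +3.88 psu (deep − shallow).
Δρ/ρ₀ = −αΔT + βΔS = 0 + 2.7936 × 10⁻³ = 2.7936 × 10⁻³, so Δρ ≈ 2.866 kg m⁻³.
N² = (g/ρ₀)·Δρ/Δz = g·(Δρ/ρ₀)/Δz = 9.8 × 2.7936 × 10⁻³ / 63 = 4.3456 × 10⁻⁴ s⁻².
N = √(4.3456 × 10⁻⁴) = 0.020846 rad s⁻¹ ≈ 0.0208 rad s⁻¹.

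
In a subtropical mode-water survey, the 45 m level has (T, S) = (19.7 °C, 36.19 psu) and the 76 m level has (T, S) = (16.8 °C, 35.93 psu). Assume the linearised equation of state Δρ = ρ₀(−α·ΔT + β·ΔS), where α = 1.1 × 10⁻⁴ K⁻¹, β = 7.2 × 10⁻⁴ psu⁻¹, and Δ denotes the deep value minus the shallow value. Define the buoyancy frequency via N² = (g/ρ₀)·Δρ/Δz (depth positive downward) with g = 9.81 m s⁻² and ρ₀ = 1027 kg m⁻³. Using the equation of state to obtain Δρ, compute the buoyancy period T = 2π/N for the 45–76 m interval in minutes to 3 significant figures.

ΔT = -2.9 K, ΔS = -0.26 psu (deep − shallow).
Δρ/ρ₀ = −αΔT + βΔS = 3.19 × 10⁻⁴ − 1.872 × 10⁻⁴ = 1.318 × 10⁻⁴, so Δρ ≈ 0.1354 kg m⁻³.
N² = (g/ρ₀)·Δρ/Δz = g·(Δρ/ρ₀)/Δz = 9.81 × 1.318 × 10⁻⁴ / 31 = 4.1708 × 10⁻⁵ s⁻².
N = √(4.1708 × 10⁻⁵) = 6.4582 × 10⁻³ rad s⁻¹ → T = 2π/N = 972.90 s = 16.215 min ≈ 16.2 min.

16.2 min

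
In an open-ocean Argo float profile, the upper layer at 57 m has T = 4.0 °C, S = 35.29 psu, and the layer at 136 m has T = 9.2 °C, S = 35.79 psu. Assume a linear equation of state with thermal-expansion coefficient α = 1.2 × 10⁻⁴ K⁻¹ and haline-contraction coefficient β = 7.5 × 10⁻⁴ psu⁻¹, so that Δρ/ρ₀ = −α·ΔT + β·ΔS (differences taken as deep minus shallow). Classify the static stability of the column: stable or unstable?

unstable

ΔT = 9.2 − 4.0 = +5.2 K and ΔS = 35.79 − 35.29 = +0.50 psu (deep − shallow).
−αΔT = -6.24 × 10⁻⁴; βΔS = 3.75 × 10⁻⁴; sum Δρ/ρ₀ = -2.49 × 10⁻⁴.
Δρ/ρ₀ < 0, so Δρ < 0: deeper water is lighter → statically unstable; the column would overturn.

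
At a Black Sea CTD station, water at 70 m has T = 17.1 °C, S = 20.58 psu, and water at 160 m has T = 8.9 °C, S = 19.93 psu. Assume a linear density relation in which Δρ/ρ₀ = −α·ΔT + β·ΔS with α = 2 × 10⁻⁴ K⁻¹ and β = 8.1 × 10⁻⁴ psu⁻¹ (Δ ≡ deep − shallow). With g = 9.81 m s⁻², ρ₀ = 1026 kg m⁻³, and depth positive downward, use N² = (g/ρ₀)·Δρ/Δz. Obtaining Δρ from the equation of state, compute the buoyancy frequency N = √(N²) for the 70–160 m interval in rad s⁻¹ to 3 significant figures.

0.0110 rad s⁻¹

ΔT = -8.2 K, ΔS = -0.65 psu (deep − shallow).
Δρ/ρ₀ = −αΔT + βΔS = 1.64 × 10⁻³ − 5.265 × 10⁻⁴ = 1.1135 × 10⁻³, so Δρ ≈ 1.142 kg m⁻³.
N² = (g/ρ₀)·Δρ/Δz = g·(Δρ/ρ₀)/Δz = 9.81 × 1.1135 × 10⁻³ / 90 = 1.2137 × 10⁻⁴ s⁻².
N = √(1.2137 × 10⁻⁴) = 0.011017 rad s⁻¹ ≈ 0.0110 rad s⁻¹.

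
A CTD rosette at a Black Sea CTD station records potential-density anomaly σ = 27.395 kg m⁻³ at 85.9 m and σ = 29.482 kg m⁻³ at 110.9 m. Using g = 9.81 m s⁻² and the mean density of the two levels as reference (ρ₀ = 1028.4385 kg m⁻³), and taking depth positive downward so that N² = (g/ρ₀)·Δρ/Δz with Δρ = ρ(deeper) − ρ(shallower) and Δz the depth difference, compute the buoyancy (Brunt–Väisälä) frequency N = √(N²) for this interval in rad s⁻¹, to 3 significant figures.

0.0282 rad s⁻¹

Δρ = 1029.482 − 1027.395 = 2.087 kg m⁻³ over Δz = 110.9 − 85.9 = 25 m.
N² = (9.81/1028.4385) × (2.087/25) = 7.9629 × 10⁻⁴ s⁻².
N = √(7.9629 × 10⁻⁴) = 0.028219 rad s⁻¹ ≈ 0.0282 rad s⁻¹.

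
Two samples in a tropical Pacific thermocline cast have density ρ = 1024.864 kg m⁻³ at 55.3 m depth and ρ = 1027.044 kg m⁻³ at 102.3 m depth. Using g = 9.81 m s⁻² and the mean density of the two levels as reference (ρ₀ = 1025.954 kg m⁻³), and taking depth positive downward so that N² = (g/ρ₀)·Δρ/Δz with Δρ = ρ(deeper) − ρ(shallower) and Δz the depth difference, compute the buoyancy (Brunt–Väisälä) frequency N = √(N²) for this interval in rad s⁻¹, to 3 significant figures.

0.0211 rad s⁻¹

Δρ = 1027.044 − 1024.864 = 2.180 kg m⁻³ over Δz = 102.3 − 55.3 = 47 m.
N² = (9.81/1025.954) × (2.180/47) = 4.4351 × 10⁻⁴ s⁻².
N = √(4.4351 × 10⁻⁴) = 0.021060 rad s⁻¹ ≈ 0.0211 rad s⁻¹.
A positive N² confirms static stability across the interval.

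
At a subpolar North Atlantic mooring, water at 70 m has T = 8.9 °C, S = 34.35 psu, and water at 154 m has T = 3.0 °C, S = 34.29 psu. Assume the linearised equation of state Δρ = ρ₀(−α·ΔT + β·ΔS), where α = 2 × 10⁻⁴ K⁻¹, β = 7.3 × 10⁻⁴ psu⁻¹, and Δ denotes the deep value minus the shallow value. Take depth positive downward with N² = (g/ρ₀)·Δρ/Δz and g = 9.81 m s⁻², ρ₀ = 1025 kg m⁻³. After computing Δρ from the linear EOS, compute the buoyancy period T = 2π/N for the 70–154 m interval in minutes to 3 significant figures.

ΔT = -5.9 K, ΔS = -0.06 psu (deep − shallow).
Δρ/ρ₀ = −αΔT + βΔS = 1.18 × 10⁻³ − 4.38 × 10⁻⁵ = 1.1362 × 10⁻³, so Δρ ≈ 1.165 kg m⁻³.
N² = (g/ρ₀)·Δρ/Δz = g·(Δρ/ρ₀)/Δz = 9.81 × 1.1362 × 10⁻³ / 84 = 1.3269 × 10⁻⁴ s⁻².
N = √(1.3269 × 10⁻⁴) = 0.011519 rad s⁻¹ → T = 2π/N = 545.46 s = 9.0910 min ≈ 9.09 min.

9.09 min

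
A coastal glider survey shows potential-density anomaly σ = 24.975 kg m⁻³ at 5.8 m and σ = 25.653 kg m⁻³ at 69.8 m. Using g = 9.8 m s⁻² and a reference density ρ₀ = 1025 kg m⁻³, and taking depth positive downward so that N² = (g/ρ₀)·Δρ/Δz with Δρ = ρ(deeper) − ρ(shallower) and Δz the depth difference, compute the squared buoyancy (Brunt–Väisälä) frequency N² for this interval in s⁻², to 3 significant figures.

Δρ = 1025.653 − 1024.975 = 0.678 kg m⁻³ over Δz = 69.8 − 5.8 = 64 m.
N² = (9.8/1025) × (0.678/64) = 1.0129 × 10⁻⁴ s⁻² ≈ 1.01 × 10⁻⁴ s⁻².

1.01 × 10⁻⁴ s⁻²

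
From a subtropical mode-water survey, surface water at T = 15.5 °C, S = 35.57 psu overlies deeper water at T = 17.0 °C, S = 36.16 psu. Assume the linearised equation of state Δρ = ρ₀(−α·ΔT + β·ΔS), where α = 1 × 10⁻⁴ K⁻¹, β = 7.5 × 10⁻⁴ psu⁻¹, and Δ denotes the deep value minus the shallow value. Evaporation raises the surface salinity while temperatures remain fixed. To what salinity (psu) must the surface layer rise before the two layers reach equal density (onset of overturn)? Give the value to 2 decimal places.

Neutral buoyancy requires −α(T_deep − T_surf) + β(S_deep − S_surf′) = 0.
S_surf′ = S_deep − (α/β)·ΔT = 36.16 − (1 × 10⁻⁴/7.5 × 10⁻⁴)·(+1.5) = 35.9600 psu.
Increase required: 35.9600 − 35.57 = 0.3900 psu.

35.96 psu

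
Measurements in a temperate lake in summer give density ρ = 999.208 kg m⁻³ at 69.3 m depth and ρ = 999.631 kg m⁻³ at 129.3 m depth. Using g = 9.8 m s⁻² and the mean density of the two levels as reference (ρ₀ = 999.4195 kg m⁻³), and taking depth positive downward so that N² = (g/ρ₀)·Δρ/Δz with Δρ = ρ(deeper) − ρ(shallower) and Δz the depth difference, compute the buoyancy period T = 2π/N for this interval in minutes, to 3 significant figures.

Δρ = 999.631 − 999.208 = 0.423 kg m⁻³ over Δz = 129.3 − 69.3 = 60 m.
N² = (9.8/999.4195) × (0.423/60) = 6.9130 × 10⁻⁵ s⁻².
N = √(6.9130 × 10⁻⁵) = 8.3144 × 10⁻³ rad s⁻¹, so T = 2π/N = 755.70 s = 12.595 min ≈ 12.6 min.

12.6 min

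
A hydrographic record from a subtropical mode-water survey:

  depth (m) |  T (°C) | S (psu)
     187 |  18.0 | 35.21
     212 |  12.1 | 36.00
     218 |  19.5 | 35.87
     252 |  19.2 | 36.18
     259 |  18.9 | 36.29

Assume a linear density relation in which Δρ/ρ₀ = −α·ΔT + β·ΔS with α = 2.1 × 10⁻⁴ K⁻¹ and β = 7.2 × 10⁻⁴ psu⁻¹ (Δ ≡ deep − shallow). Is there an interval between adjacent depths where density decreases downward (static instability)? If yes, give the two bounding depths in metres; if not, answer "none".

Evaluate Δρ/ρ₀ = −αΔT + βΔS across each adjacent pair:
  187–212 m: −αΔT+βΔS = −(2.1 × 10⁻⁴)(-5.9)+(7.2 × 10⁻⁴)(+0.79) = 1.8 × 10⁻³ → stable
  212–218 m: −αΔT+βΔS = −(2.1 × 10⁻⁴)(+7.4)+(7.2 × 10⁻⁴)(-0.13) = -1.6 × 10⁻³ → UNSTABLE
  218–252 m: −αΔT+βΔS = −(2.1 × 10⁻⁴)(-0.3)+(7.2 × 10⁻⁴)(+0.31) = 2.9 × 10⁻⁴ → stable
  252–259 m: −αΔT+βΔS = −(2.1 × 10⁻⁴)(-0.3)+(7.2 × 10⁻⁴)(+0.11) = 1.4 × 10⁻⁴ → stable
The 212–218 m interval has Δρ < 0: lighter water underlies denser water.

212–218 m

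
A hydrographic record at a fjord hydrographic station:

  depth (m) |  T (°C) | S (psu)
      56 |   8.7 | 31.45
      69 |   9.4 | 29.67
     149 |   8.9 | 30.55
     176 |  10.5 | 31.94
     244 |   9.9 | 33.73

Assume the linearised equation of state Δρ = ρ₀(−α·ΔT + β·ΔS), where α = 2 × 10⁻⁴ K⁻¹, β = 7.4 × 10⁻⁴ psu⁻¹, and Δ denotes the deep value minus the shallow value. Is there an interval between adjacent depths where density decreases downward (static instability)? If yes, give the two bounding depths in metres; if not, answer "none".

Evaluate Δρ/ρ₀ = −αΔT + βΔS across each adjacent pair:
  56–69 m: −αΔT+βΔS = −(2 × 10⁻⁴)(+0.7)+(7.4 × 10⁻⁴)(-1.78) = -1.5 × 10⁻³ → UNSTABLE
  69–149 m: −αΔT+βΔS = −(2 × 10⁻⁴)(-0.5)+(7.4 × 10⁻⁴)(+0.88) = 7.5 × 10⁻⁴ → stable
  149–176 m: −αΔT+βΔS = −(2 × 10⁻⁴)(+1.6)+(7.4 × 10⁻⁴)(+1.39) = 7.1 × 10⁻⁴ → stable
  176–244 m: −αΔT+βΔS = −(2 × 10⁻⁴)(-0.6)+(7.4 × 10⁻⁴)(+1.79) = 1.4 × 10⁻³ → stable
The 56–69 m interval has Δρ < 0: lighter water underlies denser water.

56–69 m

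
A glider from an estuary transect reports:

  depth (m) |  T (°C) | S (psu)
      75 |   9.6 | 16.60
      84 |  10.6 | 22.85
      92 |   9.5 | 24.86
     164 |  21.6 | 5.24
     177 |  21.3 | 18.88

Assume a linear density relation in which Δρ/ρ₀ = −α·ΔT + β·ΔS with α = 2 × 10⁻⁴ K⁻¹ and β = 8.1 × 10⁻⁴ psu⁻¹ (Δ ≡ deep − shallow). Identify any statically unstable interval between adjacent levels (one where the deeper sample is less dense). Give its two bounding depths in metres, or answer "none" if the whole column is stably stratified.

Evaluate Δρ/ρ₀ = −αΔT + βΔS across each adjacent pair:
  75–84 m: −αΔT+βΔS = −(2 × 10⁻⁴)(+1.0)+(8.1 × 10⁻⁴)(+6.25) = 4.9 × 10⁻³ → stable
  84–92 m: −αΔT+βΔS = −(2 × 10⁻⁴)(-1.1)+(8.1 × 10⁻⁴)(+2.01) = 1.8 × 10⁻³ → stable
  92–164 m: −αΔT+βΔS = −(2 × 10⁻⁴)(+12.1)+(8.1 × 10⁻⁴)(-19.62) = -0.018 → UNSTABLE
  164–177 m: −αΔT+βΔS = −(2 × 10⁻⁴)(-0.3)+(8.1 × 10⁻⁴)(+13.64) = 0.011 → stable
The 92–164 m interval has Δρ < 0: lighter water underlies denser water.

92–164 m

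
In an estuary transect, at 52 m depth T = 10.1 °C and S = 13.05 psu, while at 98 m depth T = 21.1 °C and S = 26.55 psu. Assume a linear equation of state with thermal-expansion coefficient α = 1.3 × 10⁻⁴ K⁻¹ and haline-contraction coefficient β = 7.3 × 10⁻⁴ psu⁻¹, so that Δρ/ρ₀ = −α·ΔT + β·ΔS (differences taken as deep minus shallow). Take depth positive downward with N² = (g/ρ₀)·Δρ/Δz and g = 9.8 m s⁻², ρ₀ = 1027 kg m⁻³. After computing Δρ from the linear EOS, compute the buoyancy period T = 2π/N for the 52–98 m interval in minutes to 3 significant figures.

ΔT = +11.0 K, ΔS = +13.50 psu (deep − shallow).
Δρ/ρ₀ = −αΔT + βΔS = -1.43 × 10⁻³ + 9.855 × 10⁻³ = 8.425 × 10⁻³, so Δρ ≈ 8.652 kg m⁻³.
N² = (g/ρ₀)·Δρ/Δz = g·(Δρ/ρ₀)/Δz = 9.8 × 8.425 × 10⁻³ / 46 = 1.7949 × 10⁻³ s⁻².
N = √(1.7949 × 10⁻³) = 0.042366 rad s⁻¹ → T = 2π/N = 148.31 s = 2.4718 min ≈ 2.47 min.

2.47 min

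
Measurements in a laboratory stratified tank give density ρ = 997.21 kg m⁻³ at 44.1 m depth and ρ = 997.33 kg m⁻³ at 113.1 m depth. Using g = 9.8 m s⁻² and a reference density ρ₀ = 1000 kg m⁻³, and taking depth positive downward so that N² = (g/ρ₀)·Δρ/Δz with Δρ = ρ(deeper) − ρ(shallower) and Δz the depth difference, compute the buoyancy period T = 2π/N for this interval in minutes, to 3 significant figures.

Δρ = 997.33 − 997.21 = 0.12 kg m⁻³ over Δz = 113.1 − 44.1 = 69 m.
N² = (9.8/1000) × (0.12/69) = 1.7043 × 10⁻⁵ s⁻².
N = √(1.7043 × 10⁻⁵) = 4.1283 × 10⁻³ rad s⁻¹, so T = 2π/N = 1.5220 × 10³ s = 25.367 min ≈ 25.4 min.
A positive N² confirms static stability across the interval.

25.4 min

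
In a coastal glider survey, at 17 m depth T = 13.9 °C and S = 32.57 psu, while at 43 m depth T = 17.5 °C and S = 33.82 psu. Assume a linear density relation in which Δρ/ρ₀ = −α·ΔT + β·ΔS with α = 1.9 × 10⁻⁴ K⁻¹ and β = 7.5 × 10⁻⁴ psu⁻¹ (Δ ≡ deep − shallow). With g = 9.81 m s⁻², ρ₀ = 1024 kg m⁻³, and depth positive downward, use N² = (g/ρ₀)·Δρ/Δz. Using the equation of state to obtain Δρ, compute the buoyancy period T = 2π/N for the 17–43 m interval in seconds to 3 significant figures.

ΔT = +3.6 K, ΔS = +1.25 psu (deep − shallow).
Δρ/ρ₀ = −αΔT + βΔS = -6.84 × 10⁻⁴ + 9.375 × 10⁻⁴ = 2.535 × 10⁻⁴, so Δρ ≈ 0.2596 kg m⁻³.
N² = (g/ρ₀)·Δρ/Δz = g·(Δρ/ρ₀)/Δz = 9.81 × 2.535 × 10⁻⁴ / 26 = 9.5647 × 10⁻⁵ s⁻².
N = √(9.5647 × 10⁻⁵) = 9.7799 × 10⁻³ rad s⁻¹ → T = 2π/N = 642.46 s ≈ 642 s.

642 s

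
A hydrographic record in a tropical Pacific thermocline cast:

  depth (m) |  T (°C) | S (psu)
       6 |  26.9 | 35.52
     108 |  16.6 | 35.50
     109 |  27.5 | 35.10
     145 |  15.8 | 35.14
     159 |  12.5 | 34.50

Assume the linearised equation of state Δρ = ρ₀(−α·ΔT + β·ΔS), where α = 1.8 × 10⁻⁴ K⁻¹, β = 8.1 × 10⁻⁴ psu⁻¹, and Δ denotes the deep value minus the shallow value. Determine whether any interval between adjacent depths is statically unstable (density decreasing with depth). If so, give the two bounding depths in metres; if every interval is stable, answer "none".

Evaluate Δρ/ρ₀ = −αΔT + βΔS across each adjacent pair:
  6–108 m: −αΔT+βΔS = −(1.8 × 10⁻⁴)(-10.3)+(8.1 × 10⁻⁴)(-0.02) = 1.8 × 10⁻³ → stable
  108–109 m: −αΔT+βΔS = −(1.8 × 10⁻⁴)(+10.9)+(8.1 × 10⁻⁴)(-0.40) = -2.3 × 10⁻³ → UNSTABLE
  109–145 m: −αΔT+βΔS = −(1.8 × 10⁻⁴)(-11.7)+(8.1 × 10⁻⁴)(+0.04) = 2.1 × 10⁻³ → stable
  145–159 m: −αΔT+βΔS = −(1.8 × 10⁻⁴)(-3.3)+(8.1 × 10⁻⁴)(-0.64) = 7.6 × 10⁻⁵ → stable
The 108–109 m interval has Δρ < 0: lighter water underlies denser water.

108–109 m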